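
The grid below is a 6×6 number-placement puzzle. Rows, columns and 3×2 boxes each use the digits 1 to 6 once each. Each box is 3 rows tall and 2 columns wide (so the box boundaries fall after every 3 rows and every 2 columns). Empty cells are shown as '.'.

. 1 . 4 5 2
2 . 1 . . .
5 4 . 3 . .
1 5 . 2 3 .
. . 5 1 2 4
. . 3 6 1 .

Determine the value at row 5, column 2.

row 1, column 3 = 6: row 1 has {1,2,4,5}; col 3 has {1,3,5}; box has {1,3,4} → only 6 remains.
row 2, column 4 = 5: row 2 has {1,2}; col 4 has {1,2,3,4,6}; box has {1,3,4,6} → only 5 remains.
row 3, column 3 = 2: row 3 has {3,4,5}; col 3 has {1,3,5,6}; box has {1,3,4,5,6} → only 2 remains.
row 3, column 5 = 6: row 3 has {2,3,4,5}; col 5 has {1,2,3,5}; box has {2,5} → only 6 remains.
row 3, column 6 = 1: row 3 has {2,3,4,5,6}; col 6 has {2,4}; box has {2,5,6} → only 1 remains.
row 4, column 3 = 4: row 4 has {1,2,3,5}; col 3 has {1,2,3,5,6}; box has {1,2,3,5,6} → only 4 remains.
row 4, column 6 = 6: row 4 has {1,2,3,4,5}; col 6 has {1,2,4}; box has {1,2,3,4} → only 6 remains.
row 6, column 1 = 4: row 6 has {1,3,6}; col 1 has {1,2,5}; box has {1,5} → only 4 remains.
row 6, column 2 = 2: row 6 has {1,3,4,6}; col 2 has {1,4,5}; box has {1,4,5} → only 2 remains.
row 6, column 6 = 5: row 6 has {1,2,3,4,6}; col 6 has {1,2,4,6}; box has {1,2,3,4,6} → only 5 remains.
row 1, column 1 = 3: row 1 has {1,2,4,5,6}; col 1 has {1,2,4,5}; box has {1,2,4,5} → only 3 remains.
row 2, column 2 = 6: row 2 has {1,2,5}; col 2 has {1,2,4,5}; box has {1,2,3,4,5} → only 6 remains.
row 2, column 5 = 4: row 2 has {1,2,5,6}; col 5 has {1,2,3,5,6}; box has {1,2,5,6} → only 4 remains.
row 2, column 6 = 3: row 2 has {1,2,4,5,6}; col 6 has {1,2,4,5,6}; box has {1,2,4,5,6} → only 3 remains.
row 5, column 1 = 6: row 5 has {1,2,4,5}; col 1 has {1,2,3,4,5}; box has {1,2,4,5} → only 6 remains.
row 5, column 2 = 3: row 5 has {1,2,4,5,6}; col 2 has {1,2,4,5,6}; box has {1,2,4,5,6} → only 3 remains.

3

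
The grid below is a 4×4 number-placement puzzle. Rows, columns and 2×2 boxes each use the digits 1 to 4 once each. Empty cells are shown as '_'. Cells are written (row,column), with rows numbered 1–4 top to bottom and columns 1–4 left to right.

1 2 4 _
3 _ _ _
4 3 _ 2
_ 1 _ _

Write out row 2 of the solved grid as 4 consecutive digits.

3421

(1,4) = 3: row 1 has {1,2,4}; col 4 has {2}; box has {4} → only 3 remains.
(2,2) = 4: row 2 has {3}; col 2 has {1,2,3}; box has {1,2,3} → only 4 remains.
(2,4) = 1: row 2 has {3,4}; col 4 has {2,3}; box has {3,4} → only 1 remains.
(3,3) = 1: row 3 has {2,3,4}; col 3 has {4}; box has {2} → only 1 remains.
(4,1) = 2: row 4 has {1}; col 1 has {1,3,4}; box has {1,3,4} → only 2 remains.
(4,3) = 3: row 4 has {1,2}; col 3 has {1,4}; box has {1,2} → only 3 remains.
(4,4) = 4: row 4 has {1,2,3}; col 4 has {1,2,3}; box has {1,2,3} → only 4 remains.
(2,3) = 2: row 2 has {1,3,4}; col 3 has {1,3,4}; box has {1,3,4} → only 2 remains.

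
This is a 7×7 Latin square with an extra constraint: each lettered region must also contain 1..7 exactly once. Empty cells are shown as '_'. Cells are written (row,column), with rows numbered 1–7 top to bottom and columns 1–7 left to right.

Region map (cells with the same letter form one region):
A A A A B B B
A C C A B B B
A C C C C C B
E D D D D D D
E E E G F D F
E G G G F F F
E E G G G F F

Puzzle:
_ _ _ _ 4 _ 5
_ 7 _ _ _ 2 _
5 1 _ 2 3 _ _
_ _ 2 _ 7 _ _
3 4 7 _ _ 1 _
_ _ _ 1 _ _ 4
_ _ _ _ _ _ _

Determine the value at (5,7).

(2,3) = 5 (hidden single in row 2).
(3,7) = 7 (hidden single in row 3).
(4,1) = 1 (hidden single in row 4).
(1,3) = 1 (hidden single in row 1).
(6,6) = 7 (hidden single in row 6).
(7,7) = 1 (hidden single in row 7).
(7,4) = 7 (hidden single in row 7).
(1,1) = 7 (hidden single in row 1).
(1,2) = 2 (hidden single in row 1).
(2,5) = 1 (hidden single in row 2).
(7,3) = 4 (hidden single in row 7).
(3,3) = 6 (sole candidate).
(3,6) = 4 (sole candidate).
(6,3) = 3 (sole candidate).
(4,4) = 4 (hidden single in row 4).
(2,1) = 4 (hidden single in row 2).
(7,6) = 3 (hidden single in row 7).
(1,6) = 6 (sole candidate).
(2,7) = 3 (sole candidate).
(4,6) = 5 (sole candidate).
(4,7) = 6 (sole candidate).
(5,7) = 2: row 5 has {1,3,4,7}; col 7 has {1,3,4,5,6,7}; region has {1,3,4,7} → only 2 remains.

2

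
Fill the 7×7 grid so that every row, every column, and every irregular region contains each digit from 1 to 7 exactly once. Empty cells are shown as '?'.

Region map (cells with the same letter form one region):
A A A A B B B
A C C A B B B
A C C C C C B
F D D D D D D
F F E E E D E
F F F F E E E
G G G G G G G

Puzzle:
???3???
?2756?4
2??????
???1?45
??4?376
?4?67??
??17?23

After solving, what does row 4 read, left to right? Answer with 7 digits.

7631245

R1C3 = 6: row 1 has {3}; col 3 has {1,4,7}; region has {2,3,5} → only 6 remains.
R2C1 = 1: row 2 has {2,4,5,6,7}; col 1 has {2}; region has {2,3,5,6} → only 1 remains.
R2C6 = 3: row 2 has {1,2,4,5,6,7}; col 6 has {2,4,7}; region has {4,6} → only 3 remains.
R3C4 = 4: row 3 has {2}; col 4 has {1,3,5,6,7}; region has {2,7} → only 4 remains.
R4C5 = 2: row 4 has {1,4,5}; col 5 has {3,6,7}; region has {1,4,5,7} → only 2 remains.
R5C1 = 5: row 5 has {3,4,6,7}; col 1 has {1,2}; region has {4,6} → only 5 remains.
R5C2 = 1: row 5 has {3,4,5,6,7}; col 2 has {2,4}; region has {4,5,6} → only 1 remains.
R5C4 = 2: row 5 has {1,3,4,5,6,7}; col 4 has {1,3,4,5,6,7}; region has {3,4,6,7} → only 2 remains.
R6C1 = 3: row 6 has {4,6,7}; col 1 has {1,2,5}; region has {1,4,5,6} → only 3 remains.
R6C3 = 2: row 6 has {3,4,6,7}; col 3 has {1,4,6,7}; region has {1,3,4,5,6} → only 2 remains.
R6C7 = 1: row 6 has {2,3,4,6,7}; col 7 has {3,4,5,6}; region has {2,3,4,6,7} → only 1 remains.
R1C2 = 7: row 1 has {3,6}; col 2 has {1,2,4}; region has {1,2,3,5,6} → only 7 remains.
R1C7 = 2: row 1 has {3,6,7}; col 7 has {1,3,4,5,6}; region has {3,4,6} → only 2 remains.
R3C7 = 7: row 3 has {2,4}; col 7 has {1,2,3,4,5,6}; region has {2,3,4,6} → only 7 remains.
R4C1 = 7: row 4 has {1,2,4,5}; col 1 has {1,2,3,5}; region has {1,2,3,4,5,6} → only 7 remains.
R4C3 = 3: row 4 has {1,2,4,5,7}; col 3 has {1,2,4,6,7}; region has {1,2,4,5,7} → only 3 remains.
R6C6 = 5: row 6 has {1,2,3,4,6,7}; col 6 has {2,3,4,7}; region has {1,2,3,4,6,7} → only 5 remains.
R1C1 = 4: row 1 has {2,3,6,7}; col 1 has {1,2,3,5,7}; region has {1,2,3,5,6,7} → only 4 remains.
R1C6 = 1: row 1 has {2,3,4,6,7}; col 6 has {2,3,4,5,7}; region has {2,3,4,6,7} → only 1 remains.
R3C3 = 5: row 3 has {2,4,7}; col 3 has {1,2,3,4,6,7}; region has {2,4,7} → only 5 remains.
R3C5 = 1: row 3 has {2,4,5,7}; col 5 has {2,3,6,7}; region has {2,4,5,7} → only 1 remains.
R3C6 = 6: row 3 has {1,2,4,5,7}; col 6 has {1,2,3,4,5,7}; region has {1,2,4,5,7} → only 6 remains.
R4C2 = 6: row 4 has {1,2,3,4,5,7}; col 2 has {1,2,4,7}; region has {1,2,3,4,5,7} → only 6 remains.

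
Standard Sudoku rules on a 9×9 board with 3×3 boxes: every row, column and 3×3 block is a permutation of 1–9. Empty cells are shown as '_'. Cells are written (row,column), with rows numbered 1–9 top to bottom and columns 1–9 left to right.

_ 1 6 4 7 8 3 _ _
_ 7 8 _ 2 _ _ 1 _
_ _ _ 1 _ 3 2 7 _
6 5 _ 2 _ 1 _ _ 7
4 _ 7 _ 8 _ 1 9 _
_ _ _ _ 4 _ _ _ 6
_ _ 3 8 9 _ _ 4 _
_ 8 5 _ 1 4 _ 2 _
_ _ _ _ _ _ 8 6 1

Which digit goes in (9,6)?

7

(1,8) = 5: row 1 has {1,3,4,6,7,8}; col 8 has {1,2,4,6,7,9}; box has {1,2,3,7} → only 5 remains.
(1,9) = 9: row 1 has {1,3,4,5,6,7,8}; col 9 has {1,6,7}; box has {1,2,3,5,7} → only 9 remains.
(2,9) = 4: row 2 has {1,2,7,8}; col 9 has {1,6,7,9}; box has {1,2,3,5,7,9} → only 4 remains.
(3,9) = 8: row 3 has {1,2,3,7}; col 9 has {1,4,6,7,9}; box has {1,2,3,4,5,7,9} → only 8 remains.
(4,3) = 9: row 4 has {1,2,5,6,7}; col 3 has {3,5,6,7,8}; box has {4,5,6,7} → only 9 remains.
(4,5) = 3: row 4 has {1,2,5,6,7,9}; col 5 has {1,2,4,7,8,9}; box has {1,2,4,8} → only 3 remains.
(4,7) = 4: row 4 has {1,2,3,5,6,7,9}; col 7 has {1,2,3,8}; box has {1,6,7,9} → only 4 remains.
(4,8) = 8: row 4 has {1,2,3,4,5,6,7,9}; col 8 has {1,2,4,5,6,7,9}; box has {1,4,6,7,9} → only 8 remains.
(6,7) = 5: row 6 has {4,6}; col 7 has {1,2,3,4,8}; box has {1,4,6,7,8,9} → only 5 remains.
(6,8) = 3: row 6 has {4,5,6}; col 8 has {1,2,4,5,6,7,8,9}; box has {1,4,5,6,7,8,9} → only 3 remains.
(7,7) = 7: row 7 has {3,4,8,9}; col 7 has {1,2,3,4,5,8}; box has {1,2,4,6,8} → only 7 remains.
(7,9) = 5: row 7 has {3,4,7,8,9}; col 9 has {1,4,6,7,8,9}; box has {1,2,4,6,7,8} → only 5 remains.
(8,7) = 9: row 8 has {1,2,4,5,8}; col 7 has {1,2,3,4,5,7,8}; box has {1,2,4,5,6,7,8} → only 9 remains.
(8,9) = 3: row 8 has {1,2,4,5,8,9}; col 9 has {1,4,5,6,7,8,9}; box has {1,2,4,5,6,7,8,9} → only 3 remains.
(9,5) = 5: row 9 has {1,6,8}; col 5 has {1,2,3,4,7,8,9}; box has {1,4,8,9} → only 5 remains.
(1,1) = 2: row 1 has {1,3,4,5,6,7,8,9}; col 1 has {4,6}; box has {1,6,7,8} → only 2 remains.
(2,7) = 6: row 2 has {1,2,4,7,8}; col 7 has {1,2,3,4,5,7,8,9}; box has {1,2,3,4,5,7,8,9} → only 6 remains.
(3,3) = 4: row 3 has {1,2,3,7,8}; col 3 has {3,5,6,7,8,9}; box has {1,2,6,7,8} → only 4 remains.
(3,5) = 6: row 3 has {1,2,3,4,7,8}; col 5 has {1,2,3,4,5,7,8,9}; box has {1,2,3,4,7,8} → only 6 remains.
(5,9) = 2: row 5 has {1,4,7,8,9}; col 9 has {1,3,4,5,6,7,8,9}; box has {1,3,4,5,6,7,8,9} → only 2 remains.
(6,2) = 2: row 6 has {3,4,5,6}; col 2 has {1,5,7,8}; box has {4,5,6,7,9} → only 2 remains.
(6,3) = 1: row 6 has {2,3,4,5,6}; col 3 has {3,4,5,6,7,8,9}; box has {2,4,5,6,7,9} → only 1 remains.
(7,1) = 1: row 7 has {3,4,5,7,8,9}; col 1 has {2,4,6}; box has {3,5,8} → only 1 remains.
(7,2) = 6: row 7 has {1,3,4,5,7,8,9}; col 2 has {1,2,5,7,8}; box has {1,3,5,8} → only 6 remains.
(7,6) = 2: row 7 has {1,3,4,5,6,7,8,9}; col 6 has {1,3,4,8}; box has {1,4,5,8,9} → only 2 remains.
(8,1) = 7: row 8 has {1,2,3,4,5,8,9}; col 1 has {1,2,4,6}; box has {1,3,5,6,8} → only 7 remains.
(8,4) = 6: row 8 has {1,2,3,4,5,7,8,9}; col 4 has {1,2,4,8}; box has {1,2,4,5,8,9} → only 6 remains.
(9,1) = 9: row 9 has {1,5,6,8}; col 1 has {1,2,4,6,7}; box has {1,3,5,6,7,8} → only 9 remains.
(9,2) = 4: row 9 has {1,5,6,8,9}; col 2 has {1,2,5,6,7,8}; box has {1,3,5,6,7,8,9} → only 4 remains.
(9,3) = 2: row 9 has {1,4,5,6,8,9}; col 3 has {1,3,4,5,6,7,8,9}; box has {1,3,4,5,6,7,8,9} → only 2 remains.
(9,6) = 7: row 9 has {1,2,4,5,6,8,9}; col 6 has {1,2,3,4,8}; box has {1,2,4,5,6,8,9} → only 7 remains.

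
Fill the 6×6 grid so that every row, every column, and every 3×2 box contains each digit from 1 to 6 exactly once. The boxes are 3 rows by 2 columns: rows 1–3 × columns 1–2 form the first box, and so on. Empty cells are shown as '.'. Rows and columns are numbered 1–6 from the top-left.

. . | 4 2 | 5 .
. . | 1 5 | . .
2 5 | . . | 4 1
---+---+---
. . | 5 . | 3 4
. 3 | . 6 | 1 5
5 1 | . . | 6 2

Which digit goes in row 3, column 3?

6

row 1, column 2 = 6 (sole candidate).
row 1, column 6 = 3 (sole candidate).
row 2, column 2 = 4 (sole candidate).
row 2, column 5 = 2 (sole candidate).
row 2, column 6 = 6 (sole candidate).
row 3, column 4 = 3 (sole candidate).
row 4, column 1 = 6 (sole candidate).
row 4, column 2 = 2 (sole candidate).
row 4, column 4 = 1 (sole candidate).
row 5, column 1 = 4 (sole candidate).
row 5, column 3 = 2 (sole candidate).
row 6, column 3 = 3 (sole candidate).
row 6, column 4 = 4 (sole candidate).
row 1, column 1 = 1 (sole candidate).
row 2, column 1 = 3 (sole candidate).
row 3, column 3 = 6: row 3 has {1,2,3,4,5}; col 3 has {1,2,3,4,5}; box has {1,2,3,4,5} → only 6 remains.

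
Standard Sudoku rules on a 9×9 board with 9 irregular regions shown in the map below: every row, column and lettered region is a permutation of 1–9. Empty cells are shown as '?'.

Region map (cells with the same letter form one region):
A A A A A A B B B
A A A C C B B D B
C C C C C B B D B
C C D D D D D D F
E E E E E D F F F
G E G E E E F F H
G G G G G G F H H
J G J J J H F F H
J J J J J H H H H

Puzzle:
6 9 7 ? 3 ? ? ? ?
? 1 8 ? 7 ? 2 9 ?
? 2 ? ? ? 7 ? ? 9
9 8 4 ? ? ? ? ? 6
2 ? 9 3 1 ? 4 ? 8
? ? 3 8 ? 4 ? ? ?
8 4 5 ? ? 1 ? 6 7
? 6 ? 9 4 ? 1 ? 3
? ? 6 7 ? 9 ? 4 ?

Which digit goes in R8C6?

R3C3 = 1: row 3 has {2,7,9}; col 3 has {3,4,5,6,7,8,9}; region has {2,7,8,9} → only 1 remains.
R6C1 = 7: row 6 has {3,4,8}; col 1 has {2,6,8,9}; region has {1,3,4,5,6,8} → only 7 remains.
R6C2 = 5: row 6 has {3,4,7,8}; col 2 has {1,2,4,6,8,9}; region has {1,2,3,4,8,9} → only 5 remains.
R6C5 = 6: row 6 has {3,4,5,7,8}; col 5 has {1,3,4,7}; region has {1,2,3,4,5,8,9} → only 6 remains.
R6C7 = 9: row 6 has {3,4,5,6,7,8}; col 7 has {1,2,4}; region has {1,4,6,8} → only 9 remains.
R6C8 = 2: row 6 has {3,4,5,6,7,8,9}; col 8 has {4,6,9}; region has {1,4,6,8,9} → only 2 remains.
R6C9 = 1: row 6 has {2,3,4,5,6,7,8,9}; col 9 has {3,6,7,8,9}; region has {3,4,6,7,9} → only 1 remains.
R7C4 = 2: row 7 has {1,4,5,6,7,8}; col 4 has {3,7,8,9}; region has {1,3,4,5,6,7,8} → only 2 remains.
R7C5 = 9: row 7 has {1,2,4,5,6,7,8}; col 5 has {1,3,4,6,7}; region has {1,2,3,4,5,6,7,8} → only 9 remains.
R7C7 = 3: row 7 has {1,2,4,5,6,7,8,9}; col 7 has {1,2,4,9}; region has {1,2,4,6,8,9} → only 3 remains.
R8C1 = 5: row 8 has {1,3,4,6,9}; col 1 has {2,6,7,8,9}; region has {4,6,7,9} → only 5 remains.
R8C3 = 2: row 8 has {1,3,4,5,6,9}; col 3 has {1,3,4,5,6,7,8,9}; region has {4,5,6,7,9} → only 2 remains.
R8C6 = 8: row 8 has {1,2,3,4,5,6,9}; col 6 has {1,4,7,9}; region has {1,3,4,6,7,9} → only 8 remains.

8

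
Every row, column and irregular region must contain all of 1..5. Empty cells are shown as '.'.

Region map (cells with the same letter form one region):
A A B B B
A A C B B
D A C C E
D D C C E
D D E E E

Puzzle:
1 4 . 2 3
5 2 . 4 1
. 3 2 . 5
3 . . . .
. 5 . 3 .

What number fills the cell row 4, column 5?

row 1, column 3 = 5: row 1 has {1,2,3,4}; col 3 has {2}; region has {1,2,3,4} → only 5 remains.
row 2, column 3 = 3: row 2 has {1,2,4,5}; col 3 has {2,5}; region has {2} → only 3 remains.
row 3, column 1 = 4: row 3 has {2,3,5}; col 1 has {1,3,5}; region has {3,5} → only 4 remains.
row 3, column 4 = 1: row 3 has {2,3,4,5}; col 4 has {2,3,4}; region has {2,3} → only 1 remains.
row 4, column 2 = 1: row 4 has {3}; col 2 has {2,3,4,5}; region has {3,4,5} → only 1 remains.
row 4, column 3 = 4: row 4 has {1,3}; col 3 has {2,3,5}; region has {1,2,3} → only 4 remains.
row 4, column 4 = 5: row 4 has {1,3,4}; col 4 has {1,2,3,4}; region has {1,2,3,4} → only 5 remains.
row 4, column 5 = 2: row 4 has {1,3,4,5}; col 5 has {1,3,5}; region has {3,5} → only 2 remains.

2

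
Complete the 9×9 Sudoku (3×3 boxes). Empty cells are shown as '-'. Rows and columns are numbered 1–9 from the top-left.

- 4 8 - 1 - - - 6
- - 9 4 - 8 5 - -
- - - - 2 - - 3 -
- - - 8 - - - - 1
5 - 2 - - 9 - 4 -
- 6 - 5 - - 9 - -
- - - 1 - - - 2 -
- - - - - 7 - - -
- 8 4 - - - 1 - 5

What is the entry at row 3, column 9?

4

row 1, column 6 = 5: in row 1, 5 can only go here (every other open cell in that row sees a 5).
row 3, column 6 = 6: row 3 has {2,3}; col 6 has {5,7,8,9}; box has {1,2,4,5,8} → only 6 remains.
row 2, column 1 = 6: in row 2, 6 can only go here (every other open cell in that row sees a 6).
row 4, column 8 = 5: in row 4, 5 can only go here (every other open cell in that row sees a 5).
row 5, column 2 = 1: in row 5, 1 can only go here (every other open cell in that row sees a 1).
row 2, column 8 = 1: in row 2, 1 can only go here (every other open cell in that row sees a 1).
row 6, column 6 = 1: in row 6, 1 can only go here (every other open cell in that row sees a 1).
row 6, column 9 = 2: in row 6, 2 can only go here (every other open cell in that row sees a 2).
row 2, column 9 = 7: row 2 has {1,4,5,6,8,9}; col 9 has {1,2,5,6}; box has {1,3,5,6} → only 7 remains.
row 1, column 7 = 2: row 1 has {1,4,5,6,8}; col 7 has {1,5,9}; box has {1,3,5,6,7} → only 2 remains.
row 1, column 8 = 9: row 1 has {1,2,4,5,6,8}; col 8 has {1,2,3,4,5}; box has {1,2,3,5,6,7} → only 9 remains.
row 2, column 5 = 3: row 2 has {1,4,5,6,7,8,9}; col 5 has {1,2}; box has {1,2,4,5,6,8} → only 3 remains.
row 1, column 4 = 7: row 1 has {1,2,4,5,6,8,9}; col 4 has {1,4,5,8}; box has {1,2,3,4,5,6,8} → only 7 remains.
row 2, column 2 = 2: row 2 has {1,3,4,5,6,7,8,9}; col 2 has {1,4,6,8}; box has {4,6,8,9} → only 2 remains.
row 3, column 4 = 9: row 3 has {2,3,6}; col 4 has {1,4,5,7,8}; box has {1,2,3,4,5,6,7,8} → only 9 remains.
row 1, column 1 = 3: row 1 has {1,2,4,5,6,7,8,9}; col 1 has {5,6}; box has {2,4,6,8,9} → only 3 remains.
row 4, column 6 = 2: in row 4, 2 can only go here (every other open cell in that row sees a 2).
row 9, column 6 = 3: row 9 has {1,4,5,8}; col 6 has {1,2,5,6,7,8,9}; box has {1,7} → only 3 remains.
row 7, column 6 = 4: row 7 has {1,2}; col 6 has {1,2,3,5,6,7,8,9}; box has {1,3,7} → only 4 remains.
row 6, column 3 = 3: in row 6, 3 can only go here (every other open cell in that row sees a 3).
row 4, column 3 = 7: row 4 has {1,2,5,8}; col 3 has {2,3,4,8,9}; box has {1,2,3,5,6} → only 7 remains.
row 4, column 2 = 9: row 4 has {1,2,5,7,8}; col 2 has {1,2,4,6,8}; box has {1,2,3,5,6,7} → only 9 remains.
row 4, column 1 = 4: row 4 has {1,2,5,7,8,9}; col 1 has {3,5,6}; box has {1,2,3,5,6,7,9} → only 4 remains.
row 4, column 5 = 6: row 4 has {1,2,4,5,7,8,9}; col 5 has {1,2,3}; box has {1,2,5,8,9} → only 6 remains.
row 4, column 7 = 3: row 4 has {1,2,4,5,6,7,8,9}; col 7 has {1,2,5,9}; box has {1,2,4,5,9} → only 3 remains.
row 5, column 4 = 3: row 5 has {1,2,4,5,9}; col 4 has {1,4,5,7,8,9}; box has {1,2,5,6,8,9} → only 3 remains.
row 5, column 5 = 7: row 5 has {1,2,3,4,5,9}; col 5 has {1,2,3,6}; box has {1,2,3,5,6,8,9} → only 7 remains.
row 5, column 9 = 8: row 5 has {1,2,3,4,5,7,9}; col 9 has {1,2,5,6,7}; box has {1,2,3,4,5,9} → only 8 remains.
row 6, column 1 = 8: row 6 has {1,2,3,5,6,9}; col 1 has {3,4,5,6}; box has {1,2,3,4,5,6,7,9} → only 8 remains.
row 6, column 5 = 4: row 6 has {1,2,3,5,6,8,9}; col 5 has {1,2,3,6,7}; box has {1,2,3,5,6,7,8,9} → only 4 remains.
row 6, column 8 = 7: row 6 has {1,2,3,4,5,6,8,9}; col 8 has {1,2,3,4,5,9}; box has {1,2,3,4,5,8,9} → only 7 remains.
row 9, column 5 = 9: row 9 has {1,3,4,5,8}; col 5 has {1,2,3,4,6,7}; box has {1,3,4,7} → only 9 remains.
row 9, column 8 = 6: row 9 has {1,3,4,5,8,9}; col 8 has {1,2,3,4,5,7,9}; box has {1,2,5} → only 6 remains.
row 3, column 9 = 4: row 3 has {2,3,6,9}; col 9 has {1,2,5,6,7,8}; box has {1,2,3,5,6,7,9} → only 4 remains.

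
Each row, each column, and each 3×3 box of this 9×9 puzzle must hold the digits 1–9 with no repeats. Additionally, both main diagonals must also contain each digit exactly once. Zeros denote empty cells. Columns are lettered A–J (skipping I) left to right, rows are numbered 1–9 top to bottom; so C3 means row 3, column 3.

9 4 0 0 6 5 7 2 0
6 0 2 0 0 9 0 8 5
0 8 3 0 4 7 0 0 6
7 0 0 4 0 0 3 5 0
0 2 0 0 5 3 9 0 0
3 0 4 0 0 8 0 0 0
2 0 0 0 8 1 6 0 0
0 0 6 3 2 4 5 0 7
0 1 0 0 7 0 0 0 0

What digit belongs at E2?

3

C1 = 1 (sole candidate).
D1 = 8 (sole candidate).
J1 = 3 (sole candidate).
B2 = 7 (sole candidate).
D2 = 1 (sole candidate).
E2 = 3: row 2 has {1,2,5,6,7,8,9}; col 5 has {2,4,5,6,7,8}; box has {1,4,5,6,7,8,9} → only 3 remains.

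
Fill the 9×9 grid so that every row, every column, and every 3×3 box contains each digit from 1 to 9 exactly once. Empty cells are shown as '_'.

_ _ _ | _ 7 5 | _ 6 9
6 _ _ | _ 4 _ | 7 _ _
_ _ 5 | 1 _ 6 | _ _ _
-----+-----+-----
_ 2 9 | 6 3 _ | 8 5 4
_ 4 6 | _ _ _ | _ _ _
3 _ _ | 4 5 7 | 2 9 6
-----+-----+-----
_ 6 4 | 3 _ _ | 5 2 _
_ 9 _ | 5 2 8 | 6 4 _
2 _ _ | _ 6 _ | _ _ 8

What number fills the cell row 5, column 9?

1

row 4, column 6 = 1 (sole candidate).
row 7, column 6 = 9 (sole candidate).
row 9, column 4 = 7 (sole candidate).
row 9, column 6 = 4 (sole candidate).
row 4, column 1 = 7 (sole candidate).
row 5, column 6 = 2 (sole candidate).
row 7, column 5 = 1 (sole candidate).
row 7, column 9 = 7 (sole candidate).
row 8, column 1 = 1 (sole candidate).
row 8, column 9 = 3 (sole candidate).
row 9, column 3 = 3 (sole candidate).
row 9, column 8 = 1 (sole candidate).
row 2, column 6 = 3 (sole candidate).
row 2, column 8 = 8 (sole candidate).
row 3, column 8 = 3 (sole candidate).
row 3, column 9 = 2 (sole candidate).
row 5, column 8 = 7 (sole candidate).
row 5, column 9 = 1: row 5 has {2,4,6,7}; col 9 has {2,3,4,6,7,8,9}; box has {2,4,5,6,7,8,9} → only 1 remains.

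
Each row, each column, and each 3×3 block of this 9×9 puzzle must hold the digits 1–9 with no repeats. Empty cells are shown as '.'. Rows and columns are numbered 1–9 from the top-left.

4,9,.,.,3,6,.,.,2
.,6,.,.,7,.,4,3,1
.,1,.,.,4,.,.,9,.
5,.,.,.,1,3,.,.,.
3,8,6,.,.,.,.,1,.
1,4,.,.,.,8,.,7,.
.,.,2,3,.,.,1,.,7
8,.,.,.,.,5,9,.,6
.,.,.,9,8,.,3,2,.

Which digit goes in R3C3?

R2C1 = 2: row 2 has {1,3,4,6,7}; col 1 has {1,3,4,5,8}; box has {1,4,6,9} → only 2 remains.
R2C6 = 9: row 2 has {1,2,3,4,6,7}; col 6 has {3,5,6,8}; box has {3,4,6,7} → only 9 remains.
R3C1 = 7: row 3 has {1,4,9}; col 1 has {1,2,3,4,5,8}; box has {1,2,4,6,9} → only 7 remains.
R3C6 = 2: row 3 has {1,4,7,9}; col 6 has {3,5,6,8,9}; box has {3,4,6,7,9} → only 2 remains.
R6C3 = 9: row 6 has {1,4,7,8}; col 3 has {2,6}; box has {1,3,4,5,6,8} → only 9 remains.
R7C2 = 5: row 7 has {1,2,3,7}; col 2 has {1,4,6,8,9}; box has {2,8} → only 5 remains.
R7C5 = 6: row 7 has {1,2,3,5,7}; col 5 has {1,3,4,7,8}; box has {3,5,8,9} → only 6 remains.
R7C6 = 4: row 7 has {1,2,3,5,6,7}; col 6 has {2,3,5,6,8,9}; box has {3,5,6,8,9} → only 4 remains.
R7C8 = 8: row 7 has {1,2,3,4,5,6,7}; col 8 has {1,2,3,7,9}; box has {1,2,3,6,7,9} → only 8 remains.
R8C5 = 2: row 8 has {5,6,8,9}; col 5 has {1,3,4,6,7,8}; box has {3,4,5,6,8,9} → only 2 remains.
R8C8 = 4: row 8 has {2,5,6,8,9}; col 8 has {1,2,3,7,8,9}; box has {1,2,3,6,7,8,9} → only 4 remains.
R9C1 = 6: row 9 has {2,3,8,9}; col 1 has {1,2,3,4,5,7,8}; box has {2,5,8} → only 6 remains.
R9C2 = 7: row 9 has {2,3,6,8,9}; col 2 has {1,4,5,6,8,9}; box has {2,5,6,8} → only 7 remains.
R9C6 = 1: row 9 has {2,3,6,7,8,9}; col 6 has {2,3,4,5,6,8,9}; box has {2,3,4,5,6,8,9} → only 1 remains.
R9C9 = 5: row 9 has {1,2,3,6,7,8,9}; col 9 has {1,2,6,7}; box has {1,2,3,4,6,7,8,9} → only 5 remains.
R1C8 = 5: row 1 has {2,3,4,6,9}; col 8 has {1,2,3,4,7,8,9}; box has {1,2,3,4,9} → only 5 remains.
R3C9 = 8: row 3 has {1,2,4,7,9}; col 9 has {1,2,5,6,7}; box has {1,2,3,4,5,9} → only 8 remains.
R4C2 = 2: row 4 has {1,3,5}; col 2 has {1,4,5,6,7,8,9}; box has {1,3,4,5,6,8,9} → only 2 remains.
R4C3 = 7: row 4 has {1,2,3,5}; col 3 has {2,6,9}; box has {1,2,3,4,5,6,8,9} → only 7 remains.
R4C8 = 6: row 4 has {1,2,3,5,7}; col 8 has {1,2,3,4,5,7,8,9}; box has {1,7} → only 6 remains.
R5C6 = 7: row 5 has {1,3,6,8}; col 6 has {1,2,3,4,5,6,8,9}; box has {1,3,8} → only 7 remains.
R6C5 = 5: row 6 has {1,4,7,8,9}; col 5 has {1,2,3,4,6,7,8}; box has {1,3,7,8} → only 5 remains.
R6C7 = 2: row 6 has {1,4,5,7,8,9}; col 7 has {1,3,4,9}; box has {1,6,7} → only 2 remains.
R6C9 = 3: row 6 has {1,2,4,5,7,8,9}; col 9 has {1,2,5,6,7,8}; box has {1,2,6,7} → only 3 remains.
R7C1 = 9: row 7 has {1,2,3,4,5,6,7,8}; col 1 has {1,2,3,4,5,6,7,8}; box has {2,5,6,7,8} → only 9 remains.
R8C2 = 3: row 8 has {2,4,5,6,8,9}; col 2 has {1,2,4,5,6,7,8,9}; box has {2,5,6,7,8,9} → only 3 remains.
R8C3 = 1: row 8 has {2,3,4,5,6,8,9}; col 3 has {2,6,7,9}; box has {2,3,5,6,7,8,9} → only 1 remains.
R8C4 = 7: row 8 has {1,2,3,4,5,6,8,9}; col 4 has {3,9}; box has {1,2,3,4,5,6,8,9} → only 7 remains.
R9C3 = 4: row 9 has {1,2,3,5,6,7,8,9}; col 3 has {1,2,6,7,9}; box has {1,2,3,5,6,7,8,9} → only 4 remains.
R1C3 = 8: row 1 has {2,3,4,5,6,9}; col 3 has {1,2,4,6,7,9}; box has {1,2,4,6,7,9} → only 8 remains.
R1C4 = 1: row 1 has {2,3,4,5,6,8,9}; col 4 has {3,7,9}; box has {2,3,4,6,7,9} → only 1 remains.
R1C7 = 7: row 1 has {1,2,3,4,5,6,8,9}; col 7 has {1,2,3,4,9}; box has {1,2,3,4,5,8,9} → only 7 remains.
R2C3 = 5: row 2 has {1,2,3,4,6,7,9}; col 3 has {1,2,4,6,7,8,9}; box has {1,2,4,6,7,8,9} → only 5 remains.
R2C4 = 8: row 2 has {1,2,3,4,5,6,7,9}; col 4 has {1,3,7,9}; box has {1,2,3,4,6,7,9} → only 8 remains.
R3C3 = 3: row 3 has {1,2,4,7,8,9}; col 3 has {1,2,4,5,6,7,8,9}; box has {1,2,4,5,6,7,8,9} → only 3 remains.

3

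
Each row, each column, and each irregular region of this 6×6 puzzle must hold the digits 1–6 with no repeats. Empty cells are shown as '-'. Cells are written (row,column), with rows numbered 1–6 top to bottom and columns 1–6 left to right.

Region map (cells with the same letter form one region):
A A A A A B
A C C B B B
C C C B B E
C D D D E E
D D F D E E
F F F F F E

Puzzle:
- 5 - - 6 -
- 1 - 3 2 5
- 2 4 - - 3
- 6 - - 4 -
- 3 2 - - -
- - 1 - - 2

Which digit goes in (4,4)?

(1,3) = 3 (sole candidate).
(2,1) = 4 (sole candidate).
(2,3) = 6 (sole candidate).
(3,1) = 5 (sole candidate).
(3,5) = 1 (sole candidate).
(4,1) = 3 (sole candidate).
(4,3) = 5 (sole candidate).
(4,6) = 1 (sole candidate).
(5,1) = 1 (sole candidate).
(5,4) = 4 (sole candidate).
(5,5) = 5 (sole candidate).
(5,6) = 6 (sole candidate).
(6,1) = 6 (sole candidate).
(6,2) = 4 (sole candidate).
(6,4) = 5 (sole candidate).
(6,5) = 3 (sole candidate).
(1,1) = 2 (sole candidate).
(1,4) = 1 (sole candidate).
(1,6) = 4 (sole candidate).
(3,4) = 6 (sole candidate).
(4,4) = 2: row 4 has {1,3,4,5,6}; col 4 has {1,3,4,5,6}; region has {1,3,4,5,6} → only 2 remains.

2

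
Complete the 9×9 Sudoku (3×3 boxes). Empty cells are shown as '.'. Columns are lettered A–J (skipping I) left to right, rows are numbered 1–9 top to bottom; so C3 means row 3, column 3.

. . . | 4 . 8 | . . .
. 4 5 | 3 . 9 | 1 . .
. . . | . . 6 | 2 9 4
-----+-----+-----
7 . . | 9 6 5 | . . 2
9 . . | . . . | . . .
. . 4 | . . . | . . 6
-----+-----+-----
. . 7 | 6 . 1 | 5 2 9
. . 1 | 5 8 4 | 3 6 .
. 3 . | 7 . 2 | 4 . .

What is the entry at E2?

2

D3 = 1: row 3 has {2,4,6,9}; col 4 has {3,4,5,6,7,9}; box has {3,4,6,8,9} → only 1 remains.
G4 = 8: row 4 has {2,5,6,7,9}; col 7 has {1,2,3,4,5}; box has {2,6} → only 8 remains.
G5 = 7: row 5 has {9}; col 7 has {1,2,3,4,5,8}; box has {2,6,8} → only 7 remains.
G6 = 9: row 6 has {4,6}; col 7 has {1,2,3,4,5,7,8}; box has {2,6,7,8} → only 9 remains.
B7 = 8: row 7 has {1,2,5,6,7,9}; col 2 has {3,4}; box has {1,3,7} → only 8 remains.
E7 = 3: row 7 has {1,2,5,6,7,8,9}; col 5 has {6,8}; box has {1,2,4,5,6,7,8} → only 3 remains.
A8 = 2: row 8 has {1,3,4,5,6,8}; col 1 has {7,9}; box has {1,3,7,8} → only 2 remains.
B8 = 9: row 8 has {1,2,3,4,5,6,8}; col 2 has {3,4,8}; box has {1,2,3,7,8} → only 9 remains.
J8 = 7: row 8 has {1,2,3,4,5,6,8,9}; col 9 has {2,4,6,9}; box has {2,3,4,5,6,9} → only 7 remains.
C9 = 6: row 9 has {2,3,4,7}; col 3 has {1,4,5,7}; box has {1,2,3,7,8,9} → only 6 remains.
E9 = 9: row 9 has {2,3,4,6,7}; col 5 has {3,6,8}; box has {1,2,3,4,5,6,7,8} → only 9 remains.
G1 = 6: row 1 has {4,8}; col 7 has {1,2,3,4,5,7,8,9}; box has {1,2,4,9} → only 6 remains.
J2 = 8: row 2 has {1,3,4,5,9}; col 9 has {2,4,6,7,9}; box has {1,2,4,6,9} → only 8 remains.
B3 = 7: row 3 has {1,2,4,6,9}; col 2 has {3,4,8,9}; box has {4,5} → only 7 remains.
E3 = 5: row 3 has {1,2,4,6,7,9}; col 5 has {3,6,8,9}; box has {1,3,4,6,8,9} → only 5 remains.
B4 = 1: row 4 has {2,5,6,7,8,9}; col 2 has {3,4,7,8,9}; box has {4,7,9} → only 1 remains.
C4 = 3: row 4 has {1,2,5,6,7,8,9}; col 3 has {1,4,5,6,7}; box has {1,4,7,9} → only 3 remains.
H4 = 4: row 4 has {1,2,3,5,6,7,8,9}; col 8 has {2,6,9}; box has {2,6,7,8,9} → only 4 remains.
F5 = 3: row 5 has {7,9}; col 6 has {1,2,4,5,6,8,9}; box has {5,6,9} → only 3 remains.
F6 = 7: row 6 has {4,6,9}; col 6 has {1,2,3,4,5,6,8,9}; box has {3,5,6,9} → only 7 remains.
A7 = 4: row 7 has {1,2,3,5,6,7,8,9}; col 1 has {2,7,9}; box has {1,2,3,6,7,8,9} → only 4 remains.
A9 = 5: row 9 has {2,3,4,6,7,9}; col 1 has {2,4,7,9}; box has {1,2,3,4,6,7,8,9} → only 5 remains.
J9 = 1: row 9 has {2,3,4,5,6,7,9}; col 9 has {2,4,6,7,8,9}; box has {2,3,4,5,6,7,9} → only 1 remains.
B1 = 2: row 1 has {4,6,8}; col 2 has {1,3,4,7,8,9}; box has {4,5,7} → only 2 remains.
C1 = 9: row 1 has {2,4,6,8}; col 3 has {1,3,4,5,6,7}; box has {2,4,5,7} → only 9 remains.
E1 = 7: row 1 has {2,4,6,8,9}; col 5 has {3,5,6,8,9}; box has {1,3,4,5,6,8,9} → only 7 remains.
A2 = 6: row 2 has {1,3,4,5,8,9}; col 1 has {2,4,5,7,9}; box has {2,4,5,7,9} → only 6 remains.
E2 = 2: row 2 has {1,3,4,5,6,8,9}; col 5 has {3,5,6,7,8,9}; box has {1,3,4,5,6,7,8,9} → only 2 remains.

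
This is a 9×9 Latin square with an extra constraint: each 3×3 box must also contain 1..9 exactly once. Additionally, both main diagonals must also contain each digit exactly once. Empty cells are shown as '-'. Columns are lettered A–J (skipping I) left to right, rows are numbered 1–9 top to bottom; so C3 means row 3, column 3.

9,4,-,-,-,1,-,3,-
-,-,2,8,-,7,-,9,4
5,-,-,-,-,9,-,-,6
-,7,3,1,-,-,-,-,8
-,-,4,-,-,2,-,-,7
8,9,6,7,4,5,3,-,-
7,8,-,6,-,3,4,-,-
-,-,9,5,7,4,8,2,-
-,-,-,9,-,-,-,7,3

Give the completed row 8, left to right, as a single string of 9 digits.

639574821

D1 = 2 (sole candidate).
J1 = 5 (sole candidate).
B2 = 6 (sole candidate).
G2 = 1 (sole candidate).
E3 = 3 (sole candidate).
G3 = 2 (sole candidate).
H3 = 8 (sole candidate).
A4 = 2 (sole candidate).
F4 = 6 (sole candidate).
A5 = 1 (sole candidate).
B5 = 5 (sole candidate).
D5 = 3 (sole candidate).
E5 = 8 (sole candidate).
H5 = 6 (sole candidate).
H6 = 1 (sole candidate).
J6 = 2 (sole candidate).
C7 = 1 (sole candidate).
E7 = 2 (sole candidate).
H7 = 5 (sole candidate).
J7 = 9 (sole candidate).
B8 = 3: row 8 has {2,4,5,7,8,9}; col 2 has {4,5,6,7,8,9}; box has {1,7,8,9}; anti-diagonal has {1,2,5,6,7,8,9} → only 3 remains.
J8 = 1: row 8 has {2,3,4,5,7,8,9}; col 9 has {2,3,4,5,6,7,8,9}; box has {2,3,4,5,7,8,9} → only 1 remains.
A9 = 4 (sole candidate).
B9 = 2 (sole candidate).
C9 = 5 (sole candidate).
E9 = 1 (sole candidate).
F9 = 8 (sole candidate).
G9 = 6 (sole candidate).
E1 = 6 (sole candidate).
G1 = 7 (sole candidate).
A2 = 3 (sole candidate).
E2 = 5 (sole candidate).
B3 = 1 (sole candidate).
C3 = 7 (sole candidate).
D3 = 4 (sole candidate).
E4 = 9 (sole candidate).
G4 = 5 (sole candidate).
H4 = 4 (sole candidate).
G5 = 9 (sole candidate).
A8 = 6: row 8 has {1,2,3,4,5,7,8,9}; col 1 has {1,2,3,4,5,7,8,9}; box has {1,2,3,4,5,7,8,9} → only 6 remains.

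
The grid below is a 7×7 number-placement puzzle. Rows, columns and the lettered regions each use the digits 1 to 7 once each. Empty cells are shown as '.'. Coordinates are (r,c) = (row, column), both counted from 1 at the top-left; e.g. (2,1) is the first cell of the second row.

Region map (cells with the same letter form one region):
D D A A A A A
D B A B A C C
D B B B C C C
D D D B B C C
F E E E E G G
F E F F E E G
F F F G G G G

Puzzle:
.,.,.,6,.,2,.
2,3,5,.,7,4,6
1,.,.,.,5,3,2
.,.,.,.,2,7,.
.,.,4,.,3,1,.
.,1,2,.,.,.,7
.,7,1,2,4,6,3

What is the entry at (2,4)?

1

(1,3) = 3: row 1 has {2,6}; col 3 has {1,2,4,5}; region has {2,5,6,7} → only 3 remains.
(1,5) = 1: row 1 has {2,3,6}; col 5 has {2,3,4,5,7}; region has {2,3,5,6,7} → only 1 remains.
(1,7) = 4: row 1 has {1,2,3,6}; col 7 has {2,3,6,7}; region has {1,2,3,5,6,7} → only 4 remains.
(2,4) = 1: row 2 has {2,3,4,5,6,7}; col 4 has {2,6}; region has {2,3} → only 1 remains.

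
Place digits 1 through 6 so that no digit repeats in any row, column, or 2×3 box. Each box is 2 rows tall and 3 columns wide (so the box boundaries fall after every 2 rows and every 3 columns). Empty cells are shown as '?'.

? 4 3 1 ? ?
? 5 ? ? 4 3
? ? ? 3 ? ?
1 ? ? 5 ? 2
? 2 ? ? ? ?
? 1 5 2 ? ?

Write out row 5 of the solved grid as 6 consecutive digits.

326451

R2C4 = 6: row 2 has {3,4,5}; col 4 has {1,2,3,5}; box has {1,3,4} → only 6 remains.
R3C2 = 6: row 3 has {3}; col 2 has {1,2,4,5}; box has {1} → only 6 remains.
R3C5 = 1: row 3 has {3,6}; col 5 has {4}; box has {2,3,5} → only 1 remains.
R3C6 = 4: row 3 has {1,3,6}; col 6 has {2,3}; box has {1,2,3,5} → only 4 remains.
R4C2 = 3: row 4 has {1,2,5}; col 2 has {1,2,4,5,6}; box has {1,6} → only 3 remains.
R4C3 = 4: row 4 has {1,2,3,5}; col 3 has {3,5}; box has {1,3,6} → only 4 remains.
R4C5 = 6: row 4 has {1,2,3,4,5}; col 5 has {1,4}; box has {1,2,3,4,5} → only 6 remains.
R5C3 = 6: row 5 has {2}; col 3 has {3,4,5}; box has {1,2,5} → only 6 remains.
R5C4 = 4: row 5 has {2,6}; col 4 has {1,2,3,5,6}; box has {2} → only 4 remains.
R6C5 = 3: row 6 has {1,2,5}; col 5 has {1,4,6}; box has {2,4} → only 3 remains.
R6C6 = 6: row 6 has {1,2,3,5}; col 6 has {2,3,4}; box has {2,3,4} → only 6 remains.
R1C6 = 5: row 1 has {1,3,4}; col 6 has {2,3,4,6}; box has {1,3,4,6} → only 5 remains.
R2C1 = 2: row 2 has {3,4,5,6}; col 1 has {1}; box has {3,4,5} → only 2 remains.
R2C3 = 1: row 2 has {2,3,4,5,6}; col 3 has {3,4,5,6}; box has {2,3,4,5} → only 1 remains.
R3C1 = 5: row 3 has {1,3,4,6}; col 1 has {1,2}; box has {1,3,4,6} → only 5 remains.
R3C3 = 2: row 3 has {1,3,4,5,6}; col 3 has {1,3,4,5,6}; box has {1,3,4,5,6} → only 2 remains.
R5C1 = 3: row 5 has {2,4,6}; col 1 has {1,2,5}; box has {1,2,5,6} → only 3 remains.
R5C5 = 5: row 5 has {2,3,4,6}; col 5 has {1,3,4,6}; box has {2,3,4,6} → only 5 remains.
R5C6 = 1: row 5 has {2,3,4,5,6}; col 6 has {2,3,4,5,6}; box has {2,3,4,5,6} → only 1 remains.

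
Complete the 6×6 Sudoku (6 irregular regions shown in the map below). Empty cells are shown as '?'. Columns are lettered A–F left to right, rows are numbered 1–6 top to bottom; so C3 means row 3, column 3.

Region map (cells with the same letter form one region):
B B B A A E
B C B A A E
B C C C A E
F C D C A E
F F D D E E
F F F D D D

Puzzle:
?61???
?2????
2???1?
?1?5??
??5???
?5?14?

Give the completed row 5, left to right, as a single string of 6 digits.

145236

F2 = 1: in row 2, 1 can only go here (every other open cell in that row sees a 1).
F3 = 5: in row 3, 5 can only go here (every other open cell in that row sees a 5).
A5 = 1: in row 5, 1 can only go here (every other open cell in that row sees a 1).
C6 = 2: in region F, 2 can only go here (every other open cell in that region sees a 2).
D5 = 2: in region D, 2 can only go here (every other open cell in that region sees a 2).
Singles propagation stalls; B5 is still open with candidates {3,4}.
  Try B5 = 3: this forces B3=4, E5=6, F5=4, A6=6; then column 6 has no cell left for 6 — contradiction.
So B5 = 4.
B3 = 3 (sole candidate).
F4 = 4 (hidden single in row 4).
E4 = 2 (hidden single in row 4).
F1 = 2 (hidden single in row 1).
Singles propagation stalls; E5 is still open with candidates {3,6}.
  Try E5 = 6: this forces F5=3, F6=6, C4=3, A6=3; then region B has no cell left for 3 — contradiction.
So E5 = 3.
E1 = 5 (sole candidate).
E2 = 6 (sole candidate).
F5 = 6: row 5 has {1,2,3,4,5}; col 6 has {1,2,4,5}; region has {1,2,3,4,5} → only 6 remains.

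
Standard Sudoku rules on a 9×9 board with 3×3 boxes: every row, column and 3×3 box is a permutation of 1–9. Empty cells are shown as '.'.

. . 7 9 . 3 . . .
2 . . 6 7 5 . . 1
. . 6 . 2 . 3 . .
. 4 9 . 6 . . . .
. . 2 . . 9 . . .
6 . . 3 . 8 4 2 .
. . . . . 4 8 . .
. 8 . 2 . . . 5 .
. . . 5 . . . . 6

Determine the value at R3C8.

R2C7 = 9 (sole candidate).
R3C6 = 1 (sole candidate).
R9C6 = 7 (sole candidate).
R2C2 = 3 (sole candidate).
R4C6 = 2 (sole candidate).
R7C4 = 1 (sole candidate).
R8C6 = 6 (sole candidate).
R4C4 = 7 (sole candidate).
R5C4 = 4 (sole candidate).
R3C4 = 8 (sole candidate).
R1C5 = 4 (sole candidate).
R6C9 = 9 (hidden single in row 6).
R6C2 = 7 (hidden single in row 6).
R7C2 = 6 (hidden single in row 7).
R7C9 = 2 (hidden single in row 7).
R9C7 = 1 (sole candidate).
R4C7 = 5 (sole candidate).
R8C7 = 7 (sole candidate).
R5C7 = 6 (sole candidate).
R1C7 = 2 (sole candidate).
R1C8 = 6 (hidden single in row 1).
R7C1 = 7 (hidden single in row 7).
R7C3 = 5 (hidden single in row 7).
R6C3 = 1 (sole candidate).
R6C5 = 5 (sole candidate).
R5C2 = 5 (sole candidate).
R5C5 = 1 (sole candidate).
R1C2 = 1 (sole candidate).
R3C2 = 9 (sole candidate).
R9C2 = 2 (sole candidate).
R4C8 = 1 (hidden single in row 4).
R8C1 = 1 (hidden single in row 8).
R8C5 = 9 (hidden single in row 8).
R7C5 = 3 (sole candidate).
R7C8 = 9 (sole candidate).
R9C5 = 8 (sole candidate).
R9C1 = 9 (hidden single in row 9).
R3C1 = 4 (hidden single in column 1).
R2C3 = 8 (sole candidate).
R2C8 = 4 (sole candidate).
R3C8 = 7: row 3 has {1,2,3,4,6,8,9}; col 8 has {1,2,4,5,6,9}; box has {1,2,3,4,6,9} → only 7 remains.

7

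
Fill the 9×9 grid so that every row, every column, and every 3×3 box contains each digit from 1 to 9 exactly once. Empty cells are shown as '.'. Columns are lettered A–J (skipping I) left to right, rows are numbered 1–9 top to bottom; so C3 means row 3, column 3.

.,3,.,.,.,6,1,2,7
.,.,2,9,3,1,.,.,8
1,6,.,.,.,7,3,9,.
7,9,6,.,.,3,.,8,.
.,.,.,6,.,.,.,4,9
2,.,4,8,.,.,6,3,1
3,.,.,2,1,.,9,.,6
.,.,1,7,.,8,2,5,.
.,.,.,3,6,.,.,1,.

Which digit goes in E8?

9

H2 = 6: row 2 has {1,2,3,8,9}; col 8 has {1,2,3,4,5,8,9}; box has {1,2,3,7,8,9} → only 6 remains.
G4 = 5: row 4 has {3,6,7,8,9}; col 7 has {1,2,3,6,9}; box has {1,3,4,6,8,9} → only 5 remains.
J4 = 2: row 4 has {3,5,6,7,8,9}; col 9 has {1,6,7,8,9}; box has {1,3,4,5,6,8,9} → only 2 remains.
G5 = 7: row 5 has {4,6,9}; col 7 has {1,2,3,5,6,9}; box has {1,2,3,4,5,6,8,9} → only 7 remains.
B6 = 5: row 6 has {1,2,3,4,6,8}; col 2 has {3,6,9}; box has {2,4,6,7,9} → only 5 remains.
F6 = 9: row 6 has {1,2,3,4,5,6,8}; col 6 has {1,3,6,7,8}; box has {3,6,8} → only 9 remains.
H7 = 7: row 7 has {1,2,3,6,9}; col 8 has {1,2,3,4,5,6,8,9}; box has {1,2,5,6,9} → only 7 remains.
B8 = 4: row 8 has {1,2,5,7,8}; col 2 has {3,5,6,9}; box has {1,3} → only 4 remains.
E8 = 9: row 8 has {1,2,4,5,7,8}; col 5 has {1,3,6}; box has {1,2,3,6,7,8} → only 9 remains.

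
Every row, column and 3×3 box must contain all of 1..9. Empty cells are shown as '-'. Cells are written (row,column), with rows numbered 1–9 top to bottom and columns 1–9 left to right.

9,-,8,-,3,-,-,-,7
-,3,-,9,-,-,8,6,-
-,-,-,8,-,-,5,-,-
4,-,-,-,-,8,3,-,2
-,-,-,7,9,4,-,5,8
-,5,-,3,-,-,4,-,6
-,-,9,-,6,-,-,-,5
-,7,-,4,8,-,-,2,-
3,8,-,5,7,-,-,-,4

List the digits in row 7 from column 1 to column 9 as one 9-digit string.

(2,9) = 1 (sole candidate).
(5,7) = 1 (sole candidate).
(7,7) = 7: row 7 has {5,6,9}; col 7 has {1,3,4,5,8}; box has {2,4,5} → only 7 remains.
(1,7) = 2 (sole candidate).
(1,8) = 4 (sole candidate).
(1,6) = 5 (hidden single in row 1).
(4,5) = 5 (hidden single in row 4).
(5,3) = 3 (hidden single in row 5).
(6,1) = 8 (hidden single in row 6).
(6,8) = 9 (hidden single in row 6).
(3,8) = 3 (sole candidate).
(3,9) = 9 (sole candidate).
(4,8) = 7 (sole candidate).
(8,9) = 3 (sole candidate).
(9,8) = 1 (sole candidate).
(7,8) = 8: row 7 has {5,6,7,9}; col 8 has {1,2,3,4,5,6,7,9}; box has {1,2,3,4,5,7} → only 8 remains.
(4,2) = 9 (hidden single in row 4).
(6,3) = 7 (hidden single in row 6).
(7,6) = 3: in row 7, 3 can only go here (every other open cell in that row sees a 3).
(7,2) = 4: in row 7, 4 can only go here (every other open cell in that row sees a 4).
(7,4) = 2: in column 4, 2 can only go here (every other open cell in that column sees a 2).
(7,1) = 1: row 7 has {2,3,4,5,6,7,8,9}; col 1 has {3,4,8,9}; box has {3,4,7,8,9} → only 1 remains.

149263785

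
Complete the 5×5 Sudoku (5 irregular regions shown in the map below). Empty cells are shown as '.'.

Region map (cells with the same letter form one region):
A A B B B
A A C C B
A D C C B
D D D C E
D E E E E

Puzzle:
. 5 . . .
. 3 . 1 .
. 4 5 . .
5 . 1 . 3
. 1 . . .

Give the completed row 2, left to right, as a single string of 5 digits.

43215

R4C2 = 2 (sole candidate).
R4C4 = 4 (sole candidate).
R5C1 = 3 (sole candidate).
R2C3 = 2: row 2 has {1,3}; col 3 has {1,5}; region has {1,4,5} → only 2 remains.
R3C4 = 3 (sole candidate).
R5C3 = 4 (sole candidate).
R1C3 = 3 (sole candidate).
R1C4 = 2 (sole candidate).
R2C1 = 4: row 2 has {1,2,3}; col 1 has {3,5}; region has {3,5} → only 4 remains.
R2C5 = 5: row 2 has {1,2,3,4}; col 5 has {3}; region has {2,3} → only 5 remains.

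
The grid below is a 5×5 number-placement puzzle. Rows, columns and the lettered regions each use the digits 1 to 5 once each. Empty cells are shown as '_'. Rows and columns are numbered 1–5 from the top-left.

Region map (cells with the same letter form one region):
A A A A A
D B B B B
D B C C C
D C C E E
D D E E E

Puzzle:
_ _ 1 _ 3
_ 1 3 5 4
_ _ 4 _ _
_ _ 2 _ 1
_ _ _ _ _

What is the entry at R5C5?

2

R2C1 = 2: row 2 has {1,3,4,5}; col 1 has {}; region has {} → only 2 remains.
R3C2 = 2: row 3 has {4}; col 2 has {1}; region has {1,3,4,5} → only 2 remains.
R3C5 = 5: row 3 has {2,4}; col 5 has {1,3,4}; region has {2,4} → only 5 remains.
R4C2 = 3: row 4 has {1,2}; col 2 has {1,2}; region has {2,4,5} → only 3 remains.
R4C4 = 4: row 4 has {1,2,3}; col 4 has {5}; region has {1} → only 4 remains.
R5C3 = 5: row 5 has {}; col 3 has {1,2,3,4}; region has {1,4} → only 5 remains.
R5C5 = 2: row 5 has {5}; col 5 has {1,3,4,5}; region has {1,4,5} → only 2 remains.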